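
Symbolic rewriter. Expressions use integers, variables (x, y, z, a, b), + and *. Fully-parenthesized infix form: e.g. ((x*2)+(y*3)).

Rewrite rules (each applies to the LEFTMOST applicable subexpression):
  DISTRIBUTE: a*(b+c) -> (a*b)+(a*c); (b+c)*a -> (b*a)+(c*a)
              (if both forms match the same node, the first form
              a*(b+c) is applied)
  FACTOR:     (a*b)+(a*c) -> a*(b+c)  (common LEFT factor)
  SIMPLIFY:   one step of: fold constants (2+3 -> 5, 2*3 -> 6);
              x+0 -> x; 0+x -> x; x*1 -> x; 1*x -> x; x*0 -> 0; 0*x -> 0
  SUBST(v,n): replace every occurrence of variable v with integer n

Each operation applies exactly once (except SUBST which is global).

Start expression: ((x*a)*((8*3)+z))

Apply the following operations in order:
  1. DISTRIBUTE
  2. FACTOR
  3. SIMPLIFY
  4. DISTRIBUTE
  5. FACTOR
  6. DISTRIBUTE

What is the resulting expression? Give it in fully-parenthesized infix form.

Start: ((x*a)*((8*3)+z))
Apply DISTRIBUTE at root (target: ((x*a)*((8*3)+z))): ((x*a)*((8*3)+z)) -> (((x*a)*(8*3))+((x*a)*z))
Apply FACTOR at root (target: (((x*a)*(8*3))+((x*a)*z))): (((x*a)*(8*3))+((x*a)*z)) -> ((x*a)*((8*3)+z))
Apply SIMPLIFY at RL (target: (8*3)): ((x*a)*((8*3)+z)) -> ((x*a)*(24+z))
Apply DISTRIBUTE at root (target: ((x*a)*(24+z))): ((x*a)*(24+z)) -> (((x*a)*24)+((x*a)*z))
Apply FACTOR at root (target: (((x*a)*24)+((x*a)*z))): (((x*a)*24)+((x*a)*z)) -> ((x*a)*(24+z))
Apply DISTRIBUTE at root (target: ((x*a)*(24+z))): ((x*a)*(24+z)) -> (((x*a)*24)+((x*a)*z))

Answer: (((x*a)*24)+((x*a)*z))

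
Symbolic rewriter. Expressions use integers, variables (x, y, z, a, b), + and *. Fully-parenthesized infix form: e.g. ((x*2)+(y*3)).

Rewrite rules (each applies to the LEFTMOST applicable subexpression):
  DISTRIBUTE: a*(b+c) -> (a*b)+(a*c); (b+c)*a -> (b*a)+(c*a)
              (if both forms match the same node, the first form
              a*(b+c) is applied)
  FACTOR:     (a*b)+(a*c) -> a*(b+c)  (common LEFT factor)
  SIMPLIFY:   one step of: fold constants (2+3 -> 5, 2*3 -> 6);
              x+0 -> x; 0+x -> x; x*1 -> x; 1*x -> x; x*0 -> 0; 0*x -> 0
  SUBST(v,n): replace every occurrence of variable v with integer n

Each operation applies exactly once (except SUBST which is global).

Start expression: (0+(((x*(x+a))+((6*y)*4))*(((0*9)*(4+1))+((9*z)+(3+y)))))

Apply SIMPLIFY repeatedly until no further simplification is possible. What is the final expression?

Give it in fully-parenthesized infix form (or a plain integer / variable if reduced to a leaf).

Answer: (((x*(x+a))+((6*y)*4))*((9*z)+(3+y)))

Derivation:
Start: (0+(((x*(x+a))+((6*y)*4))*(((0*9)*(4+1))+((9*z)+(3+y)))))
Step 1: at root: (0+(((x*(x+a))+((6*y)*4))*(((0*9)*(4+1))+((9*z)+(3+y))))) -> (((x*(x+a))+((6*y)*4))*(((0*9)*(4+1))+((9*z)+(3+y)))); overall: (0+(((x*(x+a))+((6*y)*4))*(((0*9)*(4+1))+((9*z)+(3+y))))) -> (((x*(x+a))+((6*y)*4))*(((0*9)*(4+1))+((9*z)+(3+y))))
Step 2: at RLL: (0*9) -> 0; overall: (((x*(x+a))+((6*y)*4))*(((0*9)*(4+1))+((9*z)+(3+y)))) -> (((x*(x+a))+((6*y)*4))*((0*(4+1))+((9*z)+(3+y))))
Step 3: at RL: (0*(4+1)) -> 0; overall: (((x*(x+a))+((6*y)*4))*((0*(4+1))+((9*z)+(3+y)))) -> (((x*(x+a))+((6*y)*4))*(0+((9*z)+(3+y))))
Step 4: at R: (0+((9*z)+(3+y))) -> ((9*z)+(3+y)); overall: (((x*(x+a))+((6*y)*4))*(0+((9*z)+(3+y)))) -> (((x*(x+a))+((6*y)*4))*((9*z)+(3+y)))
Fixed point: (((x*(x+a))+((6*y)*4))*((9*z)+(3+y)))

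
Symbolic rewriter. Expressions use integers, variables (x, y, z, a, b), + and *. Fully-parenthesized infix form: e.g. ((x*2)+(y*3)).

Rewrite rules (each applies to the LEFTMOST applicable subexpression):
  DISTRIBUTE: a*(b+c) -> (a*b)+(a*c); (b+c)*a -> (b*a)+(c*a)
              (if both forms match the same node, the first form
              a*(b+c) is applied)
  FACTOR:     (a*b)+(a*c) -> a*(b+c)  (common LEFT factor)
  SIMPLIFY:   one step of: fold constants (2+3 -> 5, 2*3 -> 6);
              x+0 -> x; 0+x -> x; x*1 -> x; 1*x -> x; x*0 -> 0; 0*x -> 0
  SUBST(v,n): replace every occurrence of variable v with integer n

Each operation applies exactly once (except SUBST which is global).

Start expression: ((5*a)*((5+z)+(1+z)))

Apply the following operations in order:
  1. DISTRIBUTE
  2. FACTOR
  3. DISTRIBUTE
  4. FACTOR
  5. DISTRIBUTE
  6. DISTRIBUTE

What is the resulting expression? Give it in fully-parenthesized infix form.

Start: ((5*a)*((5+z)+(1+z)))
Apply DISTRIBUTE at root (target: ((5*a)*((5+z)+(1+z)))): ((5*a)*((5+z)+(1+z))) -> (((5*a)*(5+z))+((5*a)*(1+z)))
Apply FACTOR at root (target: (((5*a)*(5+z))+((5*a)*(1+z)))): (((5*a)*(5+z))+((5*a)*(1+z))) -> ((5*a)*((5+z)+(1+z)))
Apply DISTRIBUTE at root (target: ((5*a)*((5+z)+(1+z)))): ((5*a)*((5+z)+(1+z))) -> (((5*a)*(5+z))+((5*a)*(1+z)))
Apply FACTOR at root (target: (((5*a)*(5+z))+((5*a)*(1+z)))): (((5*a)*(5+z))+((5*a)*(1+z))) -> ((5*a)*((5+z)+(1+z)))
Apply DISTRIBUTE at root (target: ((5*a)*((5+z)+(1+z)))): ((5*a)*((5+z)+(1+z))) -> (((5*a)*(5+z))+((5*a)*(1+z)))
Apply DISTRIBUTE at L (target: ((5*a)*(5+z))): (((5*a)*(5+z))+((5*a)*(1+z))) -> ((((5*a)*5)+((5*a)*z))+((5*a)*(1+z)))

Answer: ((((5*a)*5)+((5*a)*z))+((5*a)*(1+z)))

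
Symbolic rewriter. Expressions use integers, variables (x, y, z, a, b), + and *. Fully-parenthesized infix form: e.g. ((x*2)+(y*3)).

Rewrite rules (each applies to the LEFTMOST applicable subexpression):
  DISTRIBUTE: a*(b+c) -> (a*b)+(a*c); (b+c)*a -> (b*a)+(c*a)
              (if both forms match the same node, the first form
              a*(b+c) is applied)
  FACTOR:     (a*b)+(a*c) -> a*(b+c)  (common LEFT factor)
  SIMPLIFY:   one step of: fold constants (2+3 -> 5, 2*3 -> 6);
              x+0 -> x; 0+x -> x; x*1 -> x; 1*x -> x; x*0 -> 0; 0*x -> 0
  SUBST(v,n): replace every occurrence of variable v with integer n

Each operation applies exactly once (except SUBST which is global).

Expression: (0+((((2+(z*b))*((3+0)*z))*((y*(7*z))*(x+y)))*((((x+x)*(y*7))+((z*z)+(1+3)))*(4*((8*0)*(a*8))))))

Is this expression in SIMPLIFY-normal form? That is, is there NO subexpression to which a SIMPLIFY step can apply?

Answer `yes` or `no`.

Expression: (0+((((2+(z*b))*((3+0)*z))*((y*(7*z))*(x+y)))*((((x+x)*(y*7))+((z*z)+(1+3)))*(4*((8*0)*(a*8))))))
Scanning for simplifiable subexpressions (pre-order)...
  at root: (0+((((2+(z*b))*((3+0)*z))*((y*(7*z))*(x+y)))*((((x+x)*(y*7))+((z*z)+(1+3)))*(4*((8*0)*(a*8)))))) (SIMPLIFIABLE)
  at R: ((((2+(z*b))*((3+0)*z))*((y*(7*z))*(x+y)))*((((x+x)*(y*7))+((z*z)+(1+3)))*(4*((8*0)*(a*8))))) (not simplifiable)
  at RL: (((2+(z*b))*((3+0)*z))*((y*(7*z))*(x+y))) (not simplifiable)
  at RLL: ((2+(z*b))*((3+0)*z)) (not simplifiable)
  at RLLL: (2+(z*b)) (not simplifiable)
  at RLLLR: (z*b) (not simplifiable)
  at RLLR: ((3+0)*z) (not simplifiable)
  at RLLRL: (3+0) (SIMPLIFIABLE)
  at RLR: ((y*(7*z))*(x+y)) (not simplifiable)
  at RLRL: (y*(7*z)) (not simplifiable)
  at RLRLR: (7*z) (not simplifiable)
  at RLRR: (x+y) (not simplifiable)
  at RR: ((((x+x)*(y*7))+((z*z)+(1+3)))*(4*((8*0)*(a*8)))) (not simplifiable)
  at RRL: (((x+x)*(y*7))+((z*z)+(1+3))) (not simplifiable)
  at RRLL: ((x+x)*(y*7)) (not simplifiable)
  at RRLLL: (x+x) (not simplifiable)
  at RRLLR: (y*7) (not simplifiable)
  at RRLR: ((z*z)+(1+3)) (not simplifiable)
  at RRLRL: (z*z) (not simplifiable)
  at RRLRR: (1+3) (SIMPLIFIABLE)
  at RRR: (4*((8*0)*(a*8))) (not simplifiable)
  at RRRR: ((8*0)*(a*8)) (not simplifiable)
  at RRRRL: (8*0) (SIMPLIFIABLE)
  at RRRRR: (a*8) (not simplifiable)
Found simplifiable subexpr at path root: (0+((((2+(z*b))*((3+0)*z))*((y*(7*z))*(x+y)))*((((x+x)*(y*7))+((z*z)+(1+3)))*(4*((8*0)*(a*8))))))
One SIMPLIFY step would give: ((((2+(z*b))*((3+0)*z))*((y*(7*z))*(x+y)))*((((x+x)*(y*7))+((z*z)+(1+3)))*(4*((8*0)*(a*8)))))
-> NOT in normal form.

Answer: no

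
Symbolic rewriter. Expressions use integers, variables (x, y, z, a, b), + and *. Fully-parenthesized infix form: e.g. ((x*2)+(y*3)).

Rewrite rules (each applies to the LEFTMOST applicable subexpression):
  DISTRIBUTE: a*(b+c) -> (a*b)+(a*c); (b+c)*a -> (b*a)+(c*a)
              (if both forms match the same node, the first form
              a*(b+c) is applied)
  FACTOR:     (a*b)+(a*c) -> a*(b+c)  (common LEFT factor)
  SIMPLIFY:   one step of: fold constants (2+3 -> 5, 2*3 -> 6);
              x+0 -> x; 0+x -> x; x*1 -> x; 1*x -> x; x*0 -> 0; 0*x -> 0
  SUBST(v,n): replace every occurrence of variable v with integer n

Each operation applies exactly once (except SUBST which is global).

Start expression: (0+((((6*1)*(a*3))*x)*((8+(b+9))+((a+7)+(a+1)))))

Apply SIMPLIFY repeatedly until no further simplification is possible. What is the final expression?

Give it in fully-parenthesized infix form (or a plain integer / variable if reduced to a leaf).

Answer: (((6*(a*3))*x)*((8+(b+9))+((a+7)+(a+1))))

Derivation:
Start: (0+((((6*1)*(a*3))*x)*((8+(b+9))+((a+7)+(a+1)))))
Step 1: at root: (0+((((6*1)*(a*3))*x)*((8+(b+9))+((a+7)+(a+1))))) -> ((((6*1)*(a*3))*x)*((8+(b+9))+((a+7)+(a+1)))); overall: (0+((((6*1)*(a*3))*x)*((8+(b+9))+((a+7)+(a+1))))) -> ((((6*1)*(a*3))*x)*((8+(b+9))+((a+7)+(a+1))))
Step 2: at LLL: (6*1) -> 6; overall: ((((6*1)*(a*3))*x)*((8+(b+9))+((a+7)+(a+1)))) -> (((6*(a*3))*x)*((8+(b+9))+((a+7)+(a+1))))
Fixed point: (((6*(a*3))*x)*((8+(b+9))+((a+7)+(a+1))))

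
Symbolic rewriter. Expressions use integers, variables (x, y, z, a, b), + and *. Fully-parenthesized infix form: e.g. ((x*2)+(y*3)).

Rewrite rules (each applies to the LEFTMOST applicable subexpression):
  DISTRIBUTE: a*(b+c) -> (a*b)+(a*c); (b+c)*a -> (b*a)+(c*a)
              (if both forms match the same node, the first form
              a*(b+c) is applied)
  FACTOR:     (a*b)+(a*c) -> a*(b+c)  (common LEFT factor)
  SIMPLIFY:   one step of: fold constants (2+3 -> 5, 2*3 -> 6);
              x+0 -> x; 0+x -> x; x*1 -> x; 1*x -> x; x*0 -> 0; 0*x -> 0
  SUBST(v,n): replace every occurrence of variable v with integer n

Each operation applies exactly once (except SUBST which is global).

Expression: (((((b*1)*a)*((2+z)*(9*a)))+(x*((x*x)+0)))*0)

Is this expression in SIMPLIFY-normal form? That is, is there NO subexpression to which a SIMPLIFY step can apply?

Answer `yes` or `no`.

Answer: no

Derivation:
Expression: (((((b*1)*a)*((2+z)*(9*a)))+(x*((x*x)+0)))*0)
Scanning for simplifiable subexpressions (pre-order)...
  at root: (((((b*1)*a)*((2+z)*(9*a)))+(x*((x*x)+0)))*0) (SIMPLIFIABLE)
  at L: ((((b*1)*a)*((2+z)*(9*a)))+(x*((x*x)+0))) (not simplifiable)
  at LL: (((b*1)*a)*((2+z)*(9*a))) (not simplifiable)
  at LLL: ((b*1)*a) (not simplifiable)
  at LLLL: (b*1) (SIMPLIFIABLE)
  at LLR: ((2+z)*(9*a)) (not simplifiable)
  at LLRL: (2+z) (not simplifiable)
  at LLRR: (9*a) (not simplifiable)
  at LR: (x*((x*x)+0)) (not simplifiable)
  at LRR: ((x*x)+0) (SIMPLIFIABLE)
  at LRRL: (x*x) (not simplifiable)
Found simplifiable subexpr at path root: (((((b*1)*a)*((2+z)*(9*a)))+(x*((x*x)+0)))*0)
One SIMPLIFY step would give: 0
-> NOT in normal form.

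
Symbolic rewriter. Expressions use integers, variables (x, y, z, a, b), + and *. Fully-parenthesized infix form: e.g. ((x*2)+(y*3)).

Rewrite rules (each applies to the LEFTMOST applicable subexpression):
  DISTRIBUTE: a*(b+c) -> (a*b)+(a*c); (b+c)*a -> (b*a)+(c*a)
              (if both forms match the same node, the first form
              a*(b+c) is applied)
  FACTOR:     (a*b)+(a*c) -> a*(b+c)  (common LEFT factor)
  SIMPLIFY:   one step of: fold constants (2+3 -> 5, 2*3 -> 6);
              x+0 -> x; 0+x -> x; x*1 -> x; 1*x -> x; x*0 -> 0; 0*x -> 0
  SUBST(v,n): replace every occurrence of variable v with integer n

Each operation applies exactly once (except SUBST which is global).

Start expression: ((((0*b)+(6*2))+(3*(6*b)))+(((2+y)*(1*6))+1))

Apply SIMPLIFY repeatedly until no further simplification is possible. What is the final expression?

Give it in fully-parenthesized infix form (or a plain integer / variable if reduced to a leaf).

Answer: ((12+(3*(6*b)))+(((2+y)*6)+1))

Derivation:
Start: ((((0*b)+(6*2))+(3*(6*b)))+(((2+y)*(1*6))+1))
Step 1: at LLL: (0*b) -> 0; overall: ((((0*b)+(6*2))+(3*(6*b)))+(((2+y)*(1*6))+1)) -> (((0+(6*2))+(3*(6*b)))+(((2+y)*(1*6))+1))
Step 2: at LL: (0+(6*2)) -> (6*2); overall: (((0+(6*2))+(3*(6*b)))+(((2+y)*(1*6))+1)) -> (((6*2)+(3*(6*b)))+(((2+y)*(1*6))+1))
Step 3: at LL: (6*2) -> 12; overall: (((6*2)+(3*(6*b)))+(((2+y)*(1*6))+1)) -> ((12+(3*(6*b)))+(((2+y)*(1*6))+1))
Step 4: at RLR: (1*6) -> 6; overall: ((12+(3*(6*b)))+(((2+y)*(1*6))+1)) -> ((12+(3*(6*b)))+(((2+y)*6)+1))
Fixed point: ((12+(3*(6*b)))+(((2+y)*6)+1))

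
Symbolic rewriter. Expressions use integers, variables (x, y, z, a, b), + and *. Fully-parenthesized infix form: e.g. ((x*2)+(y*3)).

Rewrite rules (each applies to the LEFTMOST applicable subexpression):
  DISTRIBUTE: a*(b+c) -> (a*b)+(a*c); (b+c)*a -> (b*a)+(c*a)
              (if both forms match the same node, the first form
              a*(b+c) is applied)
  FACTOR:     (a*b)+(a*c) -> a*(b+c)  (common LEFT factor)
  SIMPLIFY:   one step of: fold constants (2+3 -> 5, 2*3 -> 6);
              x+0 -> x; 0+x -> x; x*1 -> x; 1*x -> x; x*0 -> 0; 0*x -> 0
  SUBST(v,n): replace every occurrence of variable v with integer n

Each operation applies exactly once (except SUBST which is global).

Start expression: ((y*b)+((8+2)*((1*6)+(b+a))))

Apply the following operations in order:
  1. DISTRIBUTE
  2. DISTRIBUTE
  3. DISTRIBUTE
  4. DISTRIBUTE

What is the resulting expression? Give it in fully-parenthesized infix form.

Answer: ((y*b)+(((8*(1*6))+(2*(1*6)))+(((8*b)+(2*b))+((8+2)*a))))

Derivation:
Start: ((y*b)+((8+2)*((1*6)+(b+a))))
Apply DISTRIBUTE at R (target: ((8+2)*((1*6)+(b+a)))): ((y*b)+((8+2)*((1*6)+(b+a)))) -> ((y*b)+(((8+2)*(1*6))+((8+2)*(b+a))))
Apply DISTRIBUTE at RL (target: ((8+2)*(1*6))): ((y*b)+(((8+2)*(1*6))+((8+2)*(b+a)))) -> ((y*b)+(((8*(1*6))+(2*(1*6)))+((8+2)*(b+a))))
Apply DISTRIBUTE at RR (target: ((8+2)*(b+a))): ((y*b)+(((8*(1*6))+(2*(1*6)))+((8+2)*(b+a)))) -> ((y*b)+(((8*(1*6))+(2*(1*6)))+(((8+2)*b)+((8+2)*a))))
Apply DISTRIBUTE at RRL (target: ((8+2)*b)): ((y*b)+(((8*(1*6))+(2*(1*6)))+(((8+2)*b)+((8+2)*a)))) -> ((y*b)+(((8*(1*6))+(2*(1*6)))+(((8*b)+(2*b))+((8+2)*a))))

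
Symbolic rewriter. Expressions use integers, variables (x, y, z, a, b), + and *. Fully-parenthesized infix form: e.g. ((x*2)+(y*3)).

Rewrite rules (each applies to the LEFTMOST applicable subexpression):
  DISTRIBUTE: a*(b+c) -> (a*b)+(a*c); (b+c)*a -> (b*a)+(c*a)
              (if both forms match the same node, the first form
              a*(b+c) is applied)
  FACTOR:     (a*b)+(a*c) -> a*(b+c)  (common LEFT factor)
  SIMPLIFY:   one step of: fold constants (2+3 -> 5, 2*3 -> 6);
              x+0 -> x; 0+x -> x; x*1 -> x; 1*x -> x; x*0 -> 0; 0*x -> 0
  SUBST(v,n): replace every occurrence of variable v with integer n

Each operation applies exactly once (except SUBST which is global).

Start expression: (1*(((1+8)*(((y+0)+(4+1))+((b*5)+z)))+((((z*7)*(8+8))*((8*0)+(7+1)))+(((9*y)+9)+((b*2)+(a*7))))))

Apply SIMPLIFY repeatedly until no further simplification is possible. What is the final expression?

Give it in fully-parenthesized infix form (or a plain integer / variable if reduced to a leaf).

Start: (1*(((1+8)*(((y+0)+(4+1))+((b*5)+z)))+((((z*7)*(8+8))*((8*0)+(7+1)))+(((9*y)+9)+((b*2)+(a*7))))))
Step 1: at root: (1*(((1+8)*(((y+0)+(4+1))+((b*5)+z)))+((((z*7)*(8+8))*((8*0)+(7+1)))+(((9*y)+9)+((b*2)+(a*7)))))) -> (((1+8)*(((y+0)+(4+1))+((b*5)+z)))+((((z*7)*(8+8))*((8*0)+(7+1)))+(((9*y)+9)+((b*2)+(a*7))))); overall: (1*(((1+8)*(((y+0)+(4+1))+((b*5)+z)))+((((z*7)*(8+8))*((8*0)+(7+1)))+(((9*y)+9)+((b*2)+(a*7)))))) -> (((1+8)*(((y+0)+(4+1))+((b*5)+z)))+((((z*7)*(8+8))*((8*0)+(7+1)))+(((9*y)+9)+((b*2)+(a*7)))))
Step 2: at LL: (1+8) -> 9; overall: (((1+8)*(((y+0)+(4+1))+((b*5)+z)))+((((z*7)*(8+8))*((8*0)+(7+1)))+(((9*y)+9)+((b*2)+(a*7))))) -> ((9*(((y+0)+(4+1))+((b*5)+z)))+((((z*7)*(8+8))*((8*0)+(7+1)))+(((9*y)+9)+((b*2)+(a*7)))))
Step 3: at LRLL: (y+0) -> y; overall: ((9*(((y+0)+(4+1))+((b*5)+z)))+((((z*7)*(8+8))*((8*0)+(7+1)))+(((9*y)+9)+((b*2)+(a*7))))) -> ((9*((y+(4+1))+((b*5)+z)))+((((z*7)*(8+8))*((8*0)+(7+1)))+(((9*y)+9)+((b*2)+(a*7)))))
Step 4: at LRLR: (4+1) -> 5; overall: ((9*((y+(4+1))+((b*5)+z)))+((((z*7)*(8+8))*((8*0)+(7+1)))+(((9*y)+9)+((b*2)+(a*7))))) -> ((9*((y+5)+((b*5)+z)))+((((z*7)*(8+8))*((8*0)+(7+1)))+(((9*y)+9)+((b*2)+(a*7)))))
Step 5: at RLLR: (8+8) -> 16; overall: ((9*((y+5)+((b*5)+z)))+((((z*7)*(8+8))*((8*0)+(7+1)))+(((9*y)+9)+((b*2)+(a*7))))) -> ((9*((y+5)+((b*5)+z)))+((((z*7)*16)*((8*0)+(7+1)))+(((9*y)+9)+((b*2)+(a*7)))))
Step 6: at RLRL: (8*0) -> 0; overall: ((9*((y+5)+((b*5)+z)))+((((z*7)*16)*((8*0)+(7+1)))+(((9*y)+9)+((b*2)+(a*7))))) -> ((9*((y+5)+((b*5)+z)))+((((z*7)*16)*(0+(7+1)))+(((9*y)+9)+((b*2)+(a*7)))))
Step 7: at RLR: (0+(7+1)) -> (7+1); overall: ((9*((y+5)+((b*5)+z)))+((((z*7)*16)*(0+(7+1)))+(((9*y)+9)+((b*2)+(a*7))))) -> ((9*((y+5)+((b*5)+z)))+((((z*7)*16)*(7+1))+(((9*y)+9)+((b*2)+(a*7)))))
Step 8: at RLR: (7+1) -> 8; overall: ((9*((y+5)+((b*5)+z)))+((((z*7)*16)*(7+1))+(((9*y)+9)+((b*2)+(a*7))))) -> ((9*((y+5)+((b*5)+z)))+((((z*7)*16)*8)+(((9*y)+9)+((b*2)+(a*7)))))
Fixed point: ((9*((y+5)+((b*5)+z)))+((((z*7)*16)*8)+(((9*y)+9)+((b*2)+(a*7)))))

Answer: ((9*((y+5)+((b*5)+z)))+((((z*7)*16)*8)+(((9*y)+9)+((b*2)+(a*7)))))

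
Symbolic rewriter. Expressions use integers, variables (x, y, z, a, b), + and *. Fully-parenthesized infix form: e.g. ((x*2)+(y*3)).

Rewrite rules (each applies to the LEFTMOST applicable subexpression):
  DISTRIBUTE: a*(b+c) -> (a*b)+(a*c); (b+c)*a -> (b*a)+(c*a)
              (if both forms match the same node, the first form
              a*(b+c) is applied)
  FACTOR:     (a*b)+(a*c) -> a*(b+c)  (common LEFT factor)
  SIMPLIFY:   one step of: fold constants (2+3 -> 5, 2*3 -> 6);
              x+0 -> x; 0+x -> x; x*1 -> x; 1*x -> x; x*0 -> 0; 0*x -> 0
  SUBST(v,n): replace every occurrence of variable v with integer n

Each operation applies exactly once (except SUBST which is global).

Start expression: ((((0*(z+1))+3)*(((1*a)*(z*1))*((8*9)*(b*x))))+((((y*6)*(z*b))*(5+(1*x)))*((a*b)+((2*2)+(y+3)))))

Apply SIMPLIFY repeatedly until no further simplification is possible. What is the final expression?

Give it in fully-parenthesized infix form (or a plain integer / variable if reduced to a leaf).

Start: ((((0*(z+1))+3)*(((1*a)*(z*1))*((8*9)*(b*x))))+((((y*6)*(z*b))*(5+(1*x)))*((a*b)+((2*2)+(y+3)))))
Step 1: at LLL: (0*(z+1)) -> 0; overall: ((((0*(z+1))+3)*(((1*a)*(z*1))*((8*9)*(b*x))))+((((y*6)*(z*b))*(5+(1*x)))*((a*b)+((2*2)+(y+3))))) -> (((0+3)*(((1*a)*(z*1))*((8*9)*(b*x))))+((((y*6)*(z*b))*(5+(1*x)))*((a*b)+((2*2)+(y+3)))))
Step 2: at LL: (0+3) -> 3; overall: (((0+3)*(((1*a)*(z*1))*((8*9)*(b*x))))+((((y*6)*(z*b))*(5+(1*x)))*((a*b)+((2*2)+(y+3))))) -> ((3*(((1*a)*(z*1))*((8*9)*(b*x))))+((((y*6)*(z*b))*(5+(1*x)))*((a*b)+((2*2)+(y+3)))))
Step 3: at LRLL: (1*a) -> a; overall: ((3*(((1*a)*(z*1))*((8*9)*(b*x))))+((((y*6)*(z*b))*(5+(1*x)))*((a*b)+((2*2)+(y+3))))) -> ((3*((a*(z*1))*((8*9)*(b*x))))+((((y*6)*(z*b))*(5+(1*x)))*((a*b)+((2*2)+(y+3)))))
Step 4: at LRLR: (z*1) -> z; overall: ((3*((a*(z*1))*((8*9)*(b*x))))+((((y*6)*(z*b))*(5+(1*x)))*((a*b)+((2*2)+(y+3))))) -> ((3*((a*z)*((8*9)*(b*x))))+((((y*6)*(z*b))*(5+(1*x)))*((a*b)+((2*2)+(y+3)))))
Step 5: at LRRL: (8*9) -> 72; overall: ((3*((a*z)*((8*9)*(b*x))))+((((y*6)*(z*b))*(5+(1*x)))*((a*b)+((2*2)+(y+3))))) -> ((3*((a*z)*(72*(b*x))))+((((y*6)*(z*b))*(5+(1*x)))*((a*b)+((2*2)+(y+3)))))
Step 6: at RLRR: (1*x) -> x; overall: ((3*((a*z)*(72*(b*x))))+((((y*6)*(z*b))*(5+(1*x)))*((a*b)+((2*2)+(y+3))))) -> ((3*((a*z)*(72*(b*x))))+((((y*6)*(z*b))*(5+x))*((a*b)+((2*2)+(y+3)))))
Step 7: at RRRL: (2*2) -> 4; overall: ((3*((a*z)*(72*(b*x))))+((((y*6)*(z*b))*(5+x))*((a*b)+((2*2)+(y+3))))) -> ((3*((a*z)*(72*(b*x))))+((((y*6)*(z*b))*(5+x))*((a*b)+(4+(y+3)))))
Fixed point: ((3*((a*z)*(72*(b*x))))+((((y*6)*(z*b))*(5+x))*((a*b)+(4+(y+3)))))

Answer: ((3*((a*z)*(72*(b*x))))+((((y*6)*(z*b))*(5+x))*((a*b)+(4+(y+3)))))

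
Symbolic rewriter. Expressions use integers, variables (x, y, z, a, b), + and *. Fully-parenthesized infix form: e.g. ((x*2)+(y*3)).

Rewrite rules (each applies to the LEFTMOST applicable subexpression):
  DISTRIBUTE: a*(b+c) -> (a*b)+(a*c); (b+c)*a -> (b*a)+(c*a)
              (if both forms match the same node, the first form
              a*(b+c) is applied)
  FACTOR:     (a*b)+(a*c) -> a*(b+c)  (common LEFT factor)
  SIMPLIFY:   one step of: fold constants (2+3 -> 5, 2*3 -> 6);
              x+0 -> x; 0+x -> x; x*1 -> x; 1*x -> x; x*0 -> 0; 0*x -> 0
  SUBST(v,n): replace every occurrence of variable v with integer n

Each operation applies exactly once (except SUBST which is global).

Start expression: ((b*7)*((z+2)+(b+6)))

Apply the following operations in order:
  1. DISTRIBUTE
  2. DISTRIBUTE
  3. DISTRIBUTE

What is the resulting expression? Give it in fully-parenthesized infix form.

Answer: ((((b*7)*z)+((b*7)*2))+(((b*7)*b)+((b*7)*6)))

Derivation:
Start: ((b*7)*((z+2)+(b+6)))
Apply DISTRIBUTE at root (target: ((b*7)*((z+2)+(b+6)))): ((b*7)*((z+2)+(b+6))) -> (((b*7)*(z+2))+((b*7)*(b+6)))
Apply DISTRIBUTE at L (target: ((b*7)*(z+2))): (((b*7)*(z+2))+((b*7)*(b+6))) -> ((((b*7)*z)+((b*7)*2))+((b*7)*(b+6)))
Apply DISTRIBUTE at R (target: ((b*7)*(b+6))): ((((b*7)*z)+((b*7)*2))+((b*7)*(b+6))) -> ((((b*7)*z)+((b*7)*2))+(((b*7)*b)+((b*7)*6)))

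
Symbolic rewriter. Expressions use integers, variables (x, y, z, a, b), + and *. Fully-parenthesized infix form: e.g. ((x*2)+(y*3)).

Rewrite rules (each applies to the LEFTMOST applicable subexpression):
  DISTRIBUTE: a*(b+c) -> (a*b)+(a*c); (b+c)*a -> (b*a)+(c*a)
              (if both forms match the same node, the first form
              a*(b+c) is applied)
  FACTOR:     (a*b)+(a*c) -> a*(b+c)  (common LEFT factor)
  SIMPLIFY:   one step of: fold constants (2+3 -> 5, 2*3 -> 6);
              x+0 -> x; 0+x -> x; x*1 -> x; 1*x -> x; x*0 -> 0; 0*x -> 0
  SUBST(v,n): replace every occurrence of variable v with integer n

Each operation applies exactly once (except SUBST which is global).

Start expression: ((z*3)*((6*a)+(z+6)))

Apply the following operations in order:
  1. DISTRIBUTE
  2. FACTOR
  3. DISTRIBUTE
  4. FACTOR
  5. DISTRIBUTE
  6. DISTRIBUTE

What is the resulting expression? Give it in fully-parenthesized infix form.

Answer: (((z*3)*(6*a))+(((z*3)*z)+((z*3)*6)))

Derivation:
Start: ((z*3)*((6*a)+(z+6)))
Apply DISTRIBUTE at root (target: ((z*3)*((6*a)+(z+6)))): ((z*3)*((6*a)+(z+6))) -> (((z*3)*(6*a))+((z*3)*(z+6)))
Apply FACTOR at root (target: (((z*3)*(6*a))+((z*3)*(z+6)))): (((z*3)*(6*a))+((z*3)*(z+6))) -> ((z*3)*((6*a)+(z+6)))
Apply DISTRIBUTE at root (target: ((z*3)*((6*a)+(z+6)))): ((z*3)*((6*a)+(z+6))) -> (((z*3)*(6*a))+((z*3)*(z+6)))
Apply FACTOR at root (target: (((z*3)*(6*a))+((z*3)*(z+6)))): (((z*3)*(6*a))+((z*3)*(z+6))) -> ((z*3)*((6*a)+(z+6)))
Apply DISTRIBUTE at root (target: ((z*3)*((6*a)+(z+6)))): ((z*3)*((6*a)+(z+6))) -> (((z*3)*(6*a))+((z*3)*(z+6)))
Apply DISTRIBUTE at R (target: ((z*3)*(z+6))): (((z*3)*(6*a))+((z*3)*(z+6))) -> (((z*3)*(6*a))+(((z*3)*z)+((z*3)*6)))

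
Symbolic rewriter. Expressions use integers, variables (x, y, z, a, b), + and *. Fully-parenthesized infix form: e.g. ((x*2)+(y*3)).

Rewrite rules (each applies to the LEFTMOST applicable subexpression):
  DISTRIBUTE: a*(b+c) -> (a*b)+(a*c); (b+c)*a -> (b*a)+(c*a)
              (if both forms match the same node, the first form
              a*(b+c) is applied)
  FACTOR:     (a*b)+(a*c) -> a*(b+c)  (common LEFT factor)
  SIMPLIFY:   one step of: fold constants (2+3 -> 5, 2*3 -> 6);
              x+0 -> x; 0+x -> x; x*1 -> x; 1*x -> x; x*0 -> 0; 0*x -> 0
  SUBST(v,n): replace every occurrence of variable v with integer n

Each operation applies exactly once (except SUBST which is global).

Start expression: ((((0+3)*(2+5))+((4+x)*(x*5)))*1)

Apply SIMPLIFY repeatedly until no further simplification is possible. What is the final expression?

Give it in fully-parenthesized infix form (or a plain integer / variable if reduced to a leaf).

Start: ((((0+3)*(2+5))+((4+x)*(x*5)))*1)
Step 1: at root: ((((0+3)*(2+5))+((4+x)*(x*5)))*1) -> (((0+3)*(2+5))+((4+x)*(x*5))); overall: ((((0+3)*(2+5))+((4+x)*(x*5)))*1) -> (((0+3)*(2+5))+((4+x)*(x*5)))
Step 2: at LL: (0+3) -> 3; overall: (((0+3)*(2+5))+((4+x)*(x*5))) -> ((3*(2+5))+((4+x)*(x*5)))
Step 3: at LR: (2+5) -> 7; overall: ((3*(2+5))+((4+x)*(x*5))) -> ((3*7)+((4+x)*(x*5)))
Step 4: at L: (3*7) -> 21; overall: ((3*7)+((4+x)*(x*5))) -> (21+((4+x)*(x*5)))
Fixed point: (21+((4+x)*(x*5)))

Answer: (21+((4+x)*(x*5)))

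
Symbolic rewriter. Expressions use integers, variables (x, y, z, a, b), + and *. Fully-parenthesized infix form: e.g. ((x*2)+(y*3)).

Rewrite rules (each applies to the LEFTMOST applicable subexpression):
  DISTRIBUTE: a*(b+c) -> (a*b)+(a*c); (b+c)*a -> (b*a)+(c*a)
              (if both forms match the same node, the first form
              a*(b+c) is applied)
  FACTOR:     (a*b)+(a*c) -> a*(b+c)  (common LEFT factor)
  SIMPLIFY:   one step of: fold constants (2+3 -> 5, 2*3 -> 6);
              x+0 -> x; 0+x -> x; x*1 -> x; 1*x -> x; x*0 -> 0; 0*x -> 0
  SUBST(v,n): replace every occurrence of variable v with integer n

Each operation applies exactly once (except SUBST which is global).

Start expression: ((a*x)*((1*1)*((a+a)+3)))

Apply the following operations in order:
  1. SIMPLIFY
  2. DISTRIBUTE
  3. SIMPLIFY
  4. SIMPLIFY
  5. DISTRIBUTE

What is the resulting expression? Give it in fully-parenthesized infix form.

Start: ((a*x)*((1*1)*((a+a)+3)))
Apply SIMPLIFY at RL (target: (1*1)): ((a*x)*((1*1)*((a+a)+3))) -> ((a*x)*(1*((a+a)+3)))
Apply DISTRIBUTE at R (target: (1*((a+a)+3))): ((a*x)*(1*((a+a)+3))) -> ((a*x)*((1*(a+a))+(1*3)))
Apply SIMPLIFY at RL (target: (1*(a+a))): ((a*x)*((1*(a+a))+(1*3))) -> ((a*x)*((a+a)+(1*3)))
Apply SIMPLIFY at RR (target: (1*3)): ((a*x)*((a+a)+(1*3))) -> ((a*x)*((a+a)+3))
Apply DISTRIBUTE at root (target: ((a*x)*((a+a)+3))): ((a*x)*((a+a)+3)) -> (((a*x)*(a+a))+((a*x)*3))

Answer: (((a*x)*(a+a))+((a*x)*3))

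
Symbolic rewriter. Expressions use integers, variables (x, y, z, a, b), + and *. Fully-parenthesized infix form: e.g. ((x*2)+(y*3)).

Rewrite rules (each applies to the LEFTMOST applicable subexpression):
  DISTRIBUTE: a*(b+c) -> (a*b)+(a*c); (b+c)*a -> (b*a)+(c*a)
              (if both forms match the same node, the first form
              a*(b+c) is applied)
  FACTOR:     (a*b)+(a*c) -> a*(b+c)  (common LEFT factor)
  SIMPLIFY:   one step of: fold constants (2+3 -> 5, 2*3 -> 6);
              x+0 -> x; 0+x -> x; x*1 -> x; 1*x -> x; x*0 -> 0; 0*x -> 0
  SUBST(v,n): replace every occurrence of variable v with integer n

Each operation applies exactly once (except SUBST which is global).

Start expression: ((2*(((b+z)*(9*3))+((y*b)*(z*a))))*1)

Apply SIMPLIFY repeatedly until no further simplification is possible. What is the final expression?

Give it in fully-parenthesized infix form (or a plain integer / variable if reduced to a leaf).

Start: ((2*(((b+z)*(9*3))+((y*b)*(z*a))))*1)
Step 1: at root: ((2*(((b+z)*(9*3))+((y*b)*(z*a))))*1) -> (2*(((b+z)*(9*3))+((y*b)*(z*a)))); overall: ((2*(((b+z)*(9*3))+((y*b)*(z*a))))*1) -> (2*(((b+z)*(9*3))+((y*b)*(z*a))))
Step 2: at RLR: (9*3) -> 27; overall: (2*(((b+z)*(9*3))+((y*b)*(z*a)))) -> (2*(((b+z)*27)+((y*b)*(z*a))))
Fixed point: (2*(((b+z)*27)+((y*b)*(z*a))))

Answer: (2*(((b+z)*27)+((y*b)*(z*a))))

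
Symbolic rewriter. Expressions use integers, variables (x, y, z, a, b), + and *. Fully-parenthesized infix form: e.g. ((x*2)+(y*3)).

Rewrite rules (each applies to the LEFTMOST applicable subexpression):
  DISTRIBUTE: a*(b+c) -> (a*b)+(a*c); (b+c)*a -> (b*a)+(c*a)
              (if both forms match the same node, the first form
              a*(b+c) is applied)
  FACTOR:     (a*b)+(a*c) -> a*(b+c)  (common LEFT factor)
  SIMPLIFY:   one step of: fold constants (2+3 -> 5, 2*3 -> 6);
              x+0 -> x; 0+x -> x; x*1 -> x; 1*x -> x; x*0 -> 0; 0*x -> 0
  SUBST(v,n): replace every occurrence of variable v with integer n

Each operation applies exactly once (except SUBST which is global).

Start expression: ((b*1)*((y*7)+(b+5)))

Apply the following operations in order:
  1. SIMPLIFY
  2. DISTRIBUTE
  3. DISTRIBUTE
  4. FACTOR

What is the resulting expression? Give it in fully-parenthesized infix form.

Answer: ((b*(y*7))+(b*(b+5)))

Derivation:
Start: ((b*1)*((y*7)+(b+5)))
Apply SIMPLIFY at L (target: (b*1)): ((b*1)*((y*7)+(b+5))) -> (b*((y*7)+(b+5)))
Apply DISTRIBUTE at root (target: (b*((y*7)+(b+5)))): (b*((y*7)+(b+5))) -> ((b*(y*7))+(b*(b+5)))
Apply DISTRIBUTE at R (target: (b*(b+5))): ((b*(y*7))+(b*(b+5))) -> ((b*(y*7))+((b*b)+(b*5)))
Apply FACTOR at R (target: ((b*b)+(b*5))): ((b*(y*7))+((b*b)+(b*5))) -> ((b*(y*7))+(b*(b+5)))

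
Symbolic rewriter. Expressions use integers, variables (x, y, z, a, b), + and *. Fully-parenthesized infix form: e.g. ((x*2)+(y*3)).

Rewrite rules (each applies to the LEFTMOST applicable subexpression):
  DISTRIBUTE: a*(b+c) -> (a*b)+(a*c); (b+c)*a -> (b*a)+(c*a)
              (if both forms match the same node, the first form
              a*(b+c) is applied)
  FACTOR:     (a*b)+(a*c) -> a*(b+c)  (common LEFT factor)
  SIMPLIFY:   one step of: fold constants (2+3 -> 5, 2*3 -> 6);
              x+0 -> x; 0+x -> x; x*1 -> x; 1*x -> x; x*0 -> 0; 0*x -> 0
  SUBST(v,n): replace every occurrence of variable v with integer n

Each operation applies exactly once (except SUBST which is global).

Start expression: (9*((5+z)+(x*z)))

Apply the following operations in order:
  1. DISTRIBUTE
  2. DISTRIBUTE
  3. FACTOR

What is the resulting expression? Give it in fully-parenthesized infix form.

Start: (9*((5+z)+(x*z)))
Apply DISTRIBUTE at root (target: (9*((5+z)+(x*z)))): (9*((5+z)+(x*z))) -> ((9*(5+z))+(9*(x*z)))
Apply DISTRIBUTE at L (target: (9*(5+z))): ((9*(5+z))+(9*(x*z))) -> (((9*5)+(9*z))+(9*(x*z)))
Apply FACTOR at L (target: ((9*5)+(9*z))): (((9*5)+(9*z))+(9*(x*z))) -> ((9*(5+z))+(9*(x*z)))

Answer: ((9*(5+z))+(9*(x*z)))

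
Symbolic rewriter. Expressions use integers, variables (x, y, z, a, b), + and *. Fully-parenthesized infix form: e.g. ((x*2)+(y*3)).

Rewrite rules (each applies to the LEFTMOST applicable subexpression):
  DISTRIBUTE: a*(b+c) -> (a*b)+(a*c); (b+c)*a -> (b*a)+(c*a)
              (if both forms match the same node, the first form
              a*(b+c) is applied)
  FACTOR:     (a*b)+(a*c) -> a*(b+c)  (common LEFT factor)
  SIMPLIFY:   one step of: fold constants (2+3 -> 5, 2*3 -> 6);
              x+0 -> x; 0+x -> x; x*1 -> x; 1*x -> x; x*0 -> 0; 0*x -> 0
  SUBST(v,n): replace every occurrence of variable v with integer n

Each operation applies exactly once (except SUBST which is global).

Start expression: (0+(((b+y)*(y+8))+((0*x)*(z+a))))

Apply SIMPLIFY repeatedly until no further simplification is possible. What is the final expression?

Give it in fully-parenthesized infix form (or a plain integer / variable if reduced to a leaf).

Start: (0+(((b+y)*(y+8))+((0*x)*(z+a))))
Step 1: at root: (0+(((b+y)*(y+8))+((0*x)*(z+a)))) -> (((b+y)*(y+8))+((0*x)*(z+a))); overall: (0+(((b+y)*(y+8))+((0*x)*(z+a)))) -> (((b+y)*(y+8))+((0*x)*(z+a)))
Step 2: at RL: (0*x) -> 0; overall: (((b+y)*(y+8))+((0*x)*(z+a))) -> (((b+y)*(y+8))+(0*(z+a)))
Step 3: at R: (0*(z+a)) -> 0; overall: (((b+y)*(y+8))+(0*(z+a))) -> (((b+y)*(y+8))+0)
Step 4: at root: (((b+y)*(y+8))+0) -> ((b+y)*(y+8)); overall: (((b+y)*(y+8))+0) -> ((b+y)*(y+8))
Fixed point: ((b+y)*(y+8))

Answer: ((b+y)*(y+8))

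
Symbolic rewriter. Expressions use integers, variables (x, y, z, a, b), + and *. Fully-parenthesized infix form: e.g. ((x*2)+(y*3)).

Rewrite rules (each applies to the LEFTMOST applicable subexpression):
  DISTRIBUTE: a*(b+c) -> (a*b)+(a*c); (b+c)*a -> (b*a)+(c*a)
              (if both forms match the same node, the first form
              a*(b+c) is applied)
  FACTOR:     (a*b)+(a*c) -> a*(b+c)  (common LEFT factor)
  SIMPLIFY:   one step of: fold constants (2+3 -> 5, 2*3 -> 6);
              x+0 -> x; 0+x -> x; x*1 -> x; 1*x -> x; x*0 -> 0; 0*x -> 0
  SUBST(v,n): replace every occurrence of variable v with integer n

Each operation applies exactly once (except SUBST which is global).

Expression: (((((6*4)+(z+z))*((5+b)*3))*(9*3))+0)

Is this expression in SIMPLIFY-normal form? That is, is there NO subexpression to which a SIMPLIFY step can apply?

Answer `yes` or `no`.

Answer: no

Derivation:
Expression: (((((6*4)+(z+z))*((5+b)*3))*(9*3))+0)
Scanning for simplifiable subexpressions (pre-order)...
  at root: (((((6*4)+(z+z))*((5+b)*3))*(9*3))+0) (SIMPLIFIABLE)
  at L: ((((6*4)+(z+z))*((5+b)*3))*(9*3)) (not simplifiable)
  at LL: (((6*4)+(z+z))*((5+b)*3)) (not simplifiable)
  at LLL: ((6*4)+(z+z)) (not simplifiable)
  at LLLL: (6*4) (SIMPLIFIABLE)
  at LLLR: (z+z) (not simplifiable)
  at LLR: ((5+b)*3) (not simplifiable)
  at LLRL: (5+b) (not simplifiable)
  at LR: (9*3) (SIMPLIFIABLE)
Found simplifiable subexpr at path root: (((((6*4)+(z+z))*((5+b)*3))*(9*3))+0)
One SIMPLIFY step would give: ((((6*4)+(z+z))*((5+b)*3))*(9*3))
-> NOT in normal form.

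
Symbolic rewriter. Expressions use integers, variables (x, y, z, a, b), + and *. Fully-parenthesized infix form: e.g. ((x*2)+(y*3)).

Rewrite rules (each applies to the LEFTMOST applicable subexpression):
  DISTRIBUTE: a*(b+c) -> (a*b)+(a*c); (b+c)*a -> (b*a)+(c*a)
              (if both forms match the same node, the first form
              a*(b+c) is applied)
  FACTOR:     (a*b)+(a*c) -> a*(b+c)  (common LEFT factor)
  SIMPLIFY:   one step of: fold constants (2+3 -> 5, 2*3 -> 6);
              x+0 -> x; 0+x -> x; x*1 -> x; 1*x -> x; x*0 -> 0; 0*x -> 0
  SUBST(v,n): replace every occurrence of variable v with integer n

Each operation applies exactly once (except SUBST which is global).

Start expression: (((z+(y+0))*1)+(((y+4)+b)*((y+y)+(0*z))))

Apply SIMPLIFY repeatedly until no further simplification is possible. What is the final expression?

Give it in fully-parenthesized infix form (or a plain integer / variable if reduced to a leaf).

Answer: ((z+y)+(((y+4)+b)*(y+y)))

Derivation:
Start: (((z+(y+0))*1)+(((y+4)+b)*((y+y)+(0*z))))
Step 1: at L: ((z+(y+0))*1) -> (z+(y+0)); overall: (((z+(y+0))*1)+(((y+4)+b)*((y+y)+(0*z)))) -> ((z+(y+0))+(((y+4)+b)*((y+y)+(0*z))))
Step 2: at LR: (y+0) -> y; overall: ((z+(y+0))+(((y+4)+b)*((y+y)+(0*z)))) -> ((z+y)+(((y+4)+b)*((y+y)+(0*z))))
Step 3: at RRR: (0*z) -> 0; overall: ((z+y)+(((y+4)+b)*((y+y)+(0*z)))) -> ((z+y)+(((y+4)+b)*((y+y)+0)))
Step 4: at RR: ((y+y)+0) -> (y+y); overall: ((z+y)+(((y+4)+b)*((y+y)+0))) -> ((z+y)+(((y+4)+b)*(y+y)))
Fixed point: ((z+y)+(((y+4)+b)*(y+y)))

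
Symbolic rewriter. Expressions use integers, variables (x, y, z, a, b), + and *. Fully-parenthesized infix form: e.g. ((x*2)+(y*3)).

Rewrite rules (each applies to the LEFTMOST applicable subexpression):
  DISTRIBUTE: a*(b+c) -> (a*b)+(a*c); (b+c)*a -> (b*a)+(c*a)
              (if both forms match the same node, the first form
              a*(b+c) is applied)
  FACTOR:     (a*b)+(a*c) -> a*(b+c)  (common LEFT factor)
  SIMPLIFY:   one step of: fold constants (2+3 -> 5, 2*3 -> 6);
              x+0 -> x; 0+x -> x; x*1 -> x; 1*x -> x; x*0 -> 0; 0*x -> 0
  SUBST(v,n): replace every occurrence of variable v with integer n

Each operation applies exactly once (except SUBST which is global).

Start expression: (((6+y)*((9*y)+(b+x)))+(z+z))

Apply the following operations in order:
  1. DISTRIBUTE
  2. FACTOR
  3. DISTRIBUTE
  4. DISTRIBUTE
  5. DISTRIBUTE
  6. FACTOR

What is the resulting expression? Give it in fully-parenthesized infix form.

Start: (((6+y)*((9*y)+(b+x)))+(z+z))
Apply DISTRIBUTE at L (target: ((6+y)*((9*y)+(b+x)))): (((6+y)*((9*y)+(b+x)))+(z+z)) -> ((((6+y)*(9*y))+((6+y)*(b+x)))+(z+z))
Apply FACTOR at L (target: (((6+y)*(9*y))+((6+y)*(b+x)))): ((((6+y)*(9*y))+((6+y)*(b+x)))+(z+z)) -> (((6+y)*((9*y)+(b+x)))+(z+z))
Apply DISTRIBUTE at L (target: ((6+y)*((9*y)+(b+x)))): (((6+y)*((9*y)+(b+x)))+(z+z)) -> ((((6+y)*(9*y))+((6+y)*(b+x)))+(z+z))
Apply DISTRIBUTE at LL (target: ((6+y)*(9*y))): ((((6+y)*(9*y))+((6+y)*(b+x)))+(z+z)) -> ((((6*(9*y))+(y*(9*y)))+((6+y)*(b+x)))+(z+z))
Apply DISTRIBUTE at LR (target: ((6+y)*(b+x))): ((((6*(9*y))+(y*(9*y)))+((6+y)*(b+x)))+(z+z)) -> ((((6*(9*y))+(y*(9*y)))+(((6+y)*b)+((6+y)*x)))+(z+z))
Apply FACTOR at LR (target: (((6+y)*b)+((6+y)*x))): ((((6*(9*y))+(y*(9*y)))+(((6+y)*b)+((6+y)*x)))+(z+z)) -> ((((6*(9*y))+(y*(9*y)))+((6+y)*(b+x)))+(z+z))

Answer: ((((6*(9*y))+(y*(9*y)))+((6+y)*(b+x)))+(z+z))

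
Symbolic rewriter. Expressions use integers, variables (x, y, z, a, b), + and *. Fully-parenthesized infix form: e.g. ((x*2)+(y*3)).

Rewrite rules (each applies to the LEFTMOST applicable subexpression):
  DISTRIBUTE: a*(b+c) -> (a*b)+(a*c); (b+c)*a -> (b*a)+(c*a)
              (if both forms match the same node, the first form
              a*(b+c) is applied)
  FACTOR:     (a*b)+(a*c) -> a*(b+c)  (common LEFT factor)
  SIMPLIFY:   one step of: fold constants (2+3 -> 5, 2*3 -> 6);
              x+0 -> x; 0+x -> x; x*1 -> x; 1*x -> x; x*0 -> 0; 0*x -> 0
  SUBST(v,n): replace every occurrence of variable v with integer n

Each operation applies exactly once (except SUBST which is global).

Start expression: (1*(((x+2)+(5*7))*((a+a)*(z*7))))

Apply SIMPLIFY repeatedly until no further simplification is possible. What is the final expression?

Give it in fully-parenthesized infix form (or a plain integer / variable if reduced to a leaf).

Start: (1*(((x+2)+(5*7))*((a+a)*(z*7))))
Step 1: at root: (1*(((x+2)+(5*7))*((a+a)*(z*7)))) -> (((x+2)+(5*7))*((a+a)*(z*7))); overall: (1*(((x+2)+(5*7))*((a+a)*(z*7)))) -> (((x+2)+(5*7))*((a+a)*(z*7)))
Step 2: at LR: (5*7) -> 35; overall: (((x+2)+(5*7))*((a+a)*(z*7))) -> (((x+2)+35)*((a+a)*(z*7)))
Fixed point: (((x+2)+35)*((a+a)*(z*7)))

Answer: (((x+2)+35)*((a+a)*(z*7)))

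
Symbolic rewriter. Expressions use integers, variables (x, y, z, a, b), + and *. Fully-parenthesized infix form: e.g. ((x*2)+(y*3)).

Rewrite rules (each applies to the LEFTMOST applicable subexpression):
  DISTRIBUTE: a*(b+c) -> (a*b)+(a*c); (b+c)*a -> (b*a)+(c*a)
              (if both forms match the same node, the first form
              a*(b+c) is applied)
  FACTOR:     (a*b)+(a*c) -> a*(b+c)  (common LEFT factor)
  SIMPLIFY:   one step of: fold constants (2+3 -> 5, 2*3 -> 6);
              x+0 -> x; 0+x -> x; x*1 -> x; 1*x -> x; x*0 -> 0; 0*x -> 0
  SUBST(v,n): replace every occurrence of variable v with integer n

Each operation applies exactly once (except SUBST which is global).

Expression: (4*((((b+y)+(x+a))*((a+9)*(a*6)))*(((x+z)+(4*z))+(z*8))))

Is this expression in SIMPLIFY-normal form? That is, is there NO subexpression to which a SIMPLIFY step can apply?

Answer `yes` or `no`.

Expression: (4*((((b+y)+(x+a))*((a+9)*(a*6)))*(((x+z)+(4*z))+(z*8))))
Scanning for simplifiable subexpressions (pre-order)...
  at root: (4*((((b+y)+(x+a))*((a+9)*(a*6)))*(((x+z)+(4*z))+(z*8)))) (not simplifiable)
  at R: ((((b+y)+(x+a))*((a+9)*(a*6)))*(((x+z)+(4*z))+(z*8))) (not simplifiable)
  at RL: (((b+y)+(x+a))*((a+9)*(a*6))) (not simplifiable)
  at RLL: ((b+y)+(x+a)) (not simplifiable)
  at RLLL: (b+y) (not simplifiable)
  at RLLR: (x+a) (not simplifiable)
  at RLR: ((a+9)*(a*6)) (not simplifiable)
  at RLRL: (a+9) (not simplifiable)
  at RLRR: (a*6) (not simplifiable)
  at RR: (((x+z)+(4*z))+(z*8)) (not simplifiable)
  at RRL: ((x+z)+(4*z)) (not simplifiable)
  at RRLL: (x+z) (not simplifiable)
  at RRLR: (4*z) (not simplifiable)
  at RRR: (z*8) (not simplifiable)
Result: no simplifiable subexpression found -> normal form.

Answer: yes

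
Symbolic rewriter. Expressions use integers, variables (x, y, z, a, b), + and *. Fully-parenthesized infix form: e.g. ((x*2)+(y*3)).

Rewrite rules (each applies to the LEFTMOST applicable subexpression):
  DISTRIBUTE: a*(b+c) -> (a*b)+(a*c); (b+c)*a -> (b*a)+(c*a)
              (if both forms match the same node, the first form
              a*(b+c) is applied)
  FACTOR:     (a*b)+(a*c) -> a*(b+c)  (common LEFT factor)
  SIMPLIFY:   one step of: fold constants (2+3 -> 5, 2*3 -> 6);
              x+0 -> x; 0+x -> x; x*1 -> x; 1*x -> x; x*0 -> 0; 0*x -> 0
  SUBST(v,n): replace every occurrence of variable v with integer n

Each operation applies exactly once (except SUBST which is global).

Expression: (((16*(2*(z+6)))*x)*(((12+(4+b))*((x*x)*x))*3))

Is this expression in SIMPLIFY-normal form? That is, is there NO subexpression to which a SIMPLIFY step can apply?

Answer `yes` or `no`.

Answer: yes

Derivation:
Expression: (((16*(2*(z+6)))*x)*(((12+(4+b))*((x*x)*x))*3))
Scanning for simplifiable subexpressions (pre-order)...
  at root: (((16*(2*(z+6)))*x)*(((12+(4+b))*((x*x)*x))*3)) (not simplifiable)
  at L: ((16*(2*(z+6)))*x) (not simplifiable)
  at LL: (16*(2*(z+6))) (not simplifiable)
  at LLR: (2*(z+6)) (not simplifiable)
  at LLRR: (z+6) (not simplifiable)
  at R: (((12+(4+b))*((x*x)*x))*3) (not simplifiable)
  at RL: ((12+(4+b))*((x*x)*x)) (not simplifiable)
  at RLL: (12+(4+b)) (not simplifiable)
  at RLLR: (4+b) (not simplifiable)
  at RLR: ((x*x)*x) (not simplifiable)
  at RLRL: (x*x) (not simplifiable)
Result: no simplifiable subexpression found -> normal form.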